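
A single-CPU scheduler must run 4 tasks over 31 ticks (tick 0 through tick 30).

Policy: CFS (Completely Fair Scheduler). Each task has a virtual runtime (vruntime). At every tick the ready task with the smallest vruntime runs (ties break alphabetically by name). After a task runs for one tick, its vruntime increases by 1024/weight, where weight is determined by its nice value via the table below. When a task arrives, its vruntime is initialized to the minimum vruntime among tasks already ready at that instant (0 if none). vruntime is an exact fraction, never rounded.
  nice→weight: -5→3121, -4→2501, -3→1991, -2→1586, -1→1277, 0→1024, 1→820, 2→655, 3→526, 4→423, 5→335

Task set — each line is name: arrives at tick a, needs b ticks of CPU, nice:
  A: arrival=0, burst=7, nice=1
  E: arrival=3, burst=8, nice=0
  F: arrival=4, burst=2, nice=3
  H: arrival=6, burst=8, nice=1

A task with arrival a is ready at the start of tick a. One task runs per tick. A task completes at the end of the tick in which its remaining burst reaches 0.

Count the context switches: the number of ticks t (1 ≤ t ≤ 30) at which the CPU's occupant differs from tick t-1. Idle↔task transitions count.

t=0: vr[A=0] → run A
t=1: vr[A=256/205] → run A
t=2: vr[A=512/205] → run A
t=3: vr[A=768/205 E=768/205] → run A
t=4: vr[A=1024/205 E=768/205 F=768/205] → run E
t=5: vr[A=1024/205 E=973/205 F=768/205] → run F
t=6: vr[A=1024/205 E=973/205 F=306944/53915 H=973/205] → run E
t=7: vr[A=1024/205 E=1178/205 F=306944/53915 H=973/205] → run H
t=8: vr[A=1024/205 E=1178/205 F=306944/53915 H=1229/205] → run A
t=9: vr[A=256/41 E=1178/205 F=306944/53915 H=1229/205] → run F
t=10: vr[A=256/41 E=1178/205 H=1229/205] → run E
t=11: vr[A=256/41 E=1383/205 H=1229/205] → run H
t=12: vr[A=256/41 E=1383/205 H=297/41] → run A
t=13: vr[A=1536/205 E=1383/205 H=297/41] → run E
t=14: vr[A=1536/205 E=1588/205 H=297/41] → run H
t=15: vr[A=1536/205 E=1588/205 H=1741/205] → run A
t=16: vr[E=1588/205 H=1741/205] → run E
t=17: vr[E=1793/205 H=1741/205] → run H
t=18: vr[E=1793/205 H=1997/205] → run E
t=19: vr[E=1998/205 H=1997/205] → run H
t=20: vr[E=1998/205 H=2253/205] → run E
t=21: vr[E=2203/205 H=2253/205] → run E
t=22: vr[H=2253/205] → run H
t=23: vr[H=2509/205] → run H
t=24: vr[H=553/41] → run H
t=25: (idle)
t=26: (idle)
t=27: (idle)
t=28: (idle)
t=29: (idle)
t=30: (idle)

context switches = 19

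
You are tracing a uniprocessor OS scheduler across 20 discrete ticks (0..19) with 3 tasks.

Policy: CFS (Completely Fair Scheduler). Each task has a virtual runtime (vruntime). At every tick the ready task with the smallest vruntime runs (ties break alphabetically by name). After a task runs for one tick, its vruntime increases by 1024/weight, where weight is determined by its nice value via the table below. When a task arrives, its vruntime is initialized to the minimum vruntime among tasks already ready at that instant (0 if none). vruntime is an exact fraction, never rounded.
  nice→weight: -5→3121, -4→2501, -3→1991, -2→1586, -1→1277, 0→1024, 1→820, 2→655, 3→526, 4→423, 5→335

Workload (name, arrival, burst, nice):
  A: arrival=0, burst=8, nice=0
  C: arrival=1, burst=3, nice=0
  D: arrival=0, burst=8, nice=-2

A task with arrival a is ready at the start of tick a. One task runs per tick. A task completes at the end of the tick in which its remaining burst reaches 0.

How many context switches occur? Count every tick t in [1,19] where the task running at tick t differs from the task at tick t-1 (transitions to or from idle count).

t=0: vr[A=0 D=0] → run A
t=1: vr[A=1 C=0 D=0] → run C
t=2: vr[A=1 C=1 D=0] → run D
t=3: vr[A=1 C=1 D=512/793] → run D
t=4: vr[A=1 C=1 D=1024/793] → run A
t=5: vr[A=2 C=1 D=1024/793] → run C
t=6: vr[A=2 C=2 D=1024/793] → run D
t=7: vr[A=2 C=2 D=1536/793] → run D
t=8: vr[A=2 C=2 D=2048/793] → run A
t=9: vr[A=3 C=2 D=2048/793] → run C
t=10: vr[A=3 D=2048/793] → run D
t=11: vr[A=3 D=2560/793] → run A
t=12: vr[A=4 D=2560/793] → run D
t=13: vr[A=4 D=3072/793] → run D
t=14: vr[A=4 D=3584/793] → run A
t=15: vr[A=5 D=3584/793] → run D
t=16: vr[A=5] → run A
t=17: vr[A=6] → run A
t=18: vr[A=7] → run A
t=19: (idle)

context switches = 14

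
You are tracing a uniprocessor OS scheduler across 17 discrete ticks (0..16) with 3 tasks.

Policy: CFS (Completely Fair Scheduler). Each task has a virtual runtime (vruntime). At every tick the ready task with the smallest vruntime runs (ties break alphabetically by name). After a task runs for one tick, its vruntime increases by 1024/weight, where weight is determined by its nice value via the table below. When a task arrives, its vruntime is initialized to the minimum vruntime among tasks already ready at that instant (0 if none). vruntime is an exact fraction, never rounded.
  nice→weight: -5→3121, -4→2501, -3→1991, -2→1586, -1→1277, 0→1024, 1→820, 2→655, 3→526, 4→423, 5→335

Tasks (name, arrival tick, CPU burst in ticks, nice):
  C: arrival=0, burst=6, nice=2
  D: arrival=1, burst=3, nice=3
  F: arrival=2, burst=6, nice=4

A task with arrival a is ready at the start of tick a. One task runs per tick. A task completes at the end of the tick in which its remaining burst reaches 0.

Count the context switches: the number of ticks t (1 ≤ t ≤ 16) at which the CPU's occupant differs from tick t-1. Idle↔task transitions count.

t=0: vr[C=0] → run C
t=1: vr[C=1024/655 D=1024/655] → run C
t=2: vr[C=2048/655 D=1024/655 F=1024/655] → run D
t=3: vr[C=2048/655 D=604672/172265 F=1024/655] → run F
t=4: vr[C=2048/655 D=604672/172265 F=1103872/277065] → run C
t=5: vr[C=3072/655 D=604672/172265 F=1103872/277065] → run D
t=6: vr[C=3072/655 D=940032/172265 F=1103872/277065] → run F
t=7: vr[C=3072/655 D=940032/172265 F=1774592/277065] → run C
t=8: vr[C=4096/655 D=940032/172265 F=1774592/277065] → run D
t=9: vr[C=4096/655 F=1774592/277065] → run C
t=10: vr[C=1024/131 F=1774592/277065] → run F
t=11: vr[C=1024/131 F=815104/92355] → run C
t=12: vr[F=815104/92355] → run F
t=13: vr[F=3116032/277065] → run F
t=14: vr[F=3786752/277065] → run F
t=15: (idle)
t=16: (idle)

context switches = 12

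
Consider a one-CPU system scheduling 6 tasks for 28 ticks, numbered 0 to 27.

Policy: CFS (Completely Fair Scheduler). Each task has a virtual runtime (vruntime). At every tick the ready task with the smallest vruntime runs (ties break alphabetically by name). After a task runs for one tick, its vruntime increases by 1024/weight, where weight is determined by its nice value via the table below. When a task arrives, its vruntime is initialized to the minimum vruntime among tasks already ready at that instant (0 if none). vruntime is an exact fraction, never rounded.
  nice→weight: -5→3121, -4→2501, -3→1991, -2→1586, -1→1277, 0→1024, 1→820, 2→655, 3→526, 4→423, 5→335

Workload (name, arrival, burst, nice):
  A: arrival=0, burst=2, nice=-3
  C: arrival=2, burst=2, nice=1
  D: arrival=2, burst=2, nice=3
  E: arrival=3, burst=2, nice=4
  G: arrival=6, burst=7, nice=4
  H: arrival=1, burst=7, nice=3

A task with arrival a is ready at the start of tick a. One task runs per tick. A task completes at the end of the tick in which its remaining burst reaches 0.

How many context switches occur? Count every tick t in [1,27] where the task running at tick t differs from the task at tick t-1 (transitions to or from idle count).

context switches = 19

t=0: vr[A=0] → run A
t=1: vr[A=1024/1991 H=1024/1991] → run A
t=2: vr[C=1024/1991 D=1024/1991 H=1024/1991] → run C
t=3: vr[C=719616/408155 D=1024/1991 E=1024/1991 H=1024/1991] → run D
t=4: vr[C=719616/408155 D=1288704/523633 E=1024/1991 H=1024/1991] → run E
t=5: vr[C=719616/408155 D=1288704/523633 E=2471936/842193 H=1024/1991] → run H
t=6: vr[C=719616/408155 D=1288704/523633 E=2471936/842193 G=719616/408155 H=1288704/523633] → run C
t=7: vr[D=1288704/523633 E=2471936/842193 G=719616/408155 H=1288704/523633] → run G
t=8: vr[D=1288704/523633 E=2471936/842193 G=722348288/172649565 H=1288704/523633] → run D
t=9: vr[E=2471936/842193 G=722348288/172649565 H=1288704/523633] → run H
t=10: vr[E=2471936/842193 G=722348288/172649565 H=2308096/523633] → run E
t=11: vr[G=722348288/172649565 H=2308096/523633] → run G
t=12: vr[G=1140299008/172649565 H=2308096/523633] → run H
t=13: vr[G=1140299008/172649565 H=3327488/523633] → run H
t=14: vr[G=1140299008/172649565 H=4346880/523633] → run G
t=15: vr[G=519416576/57549855 H=4346880/523633] → run H
t=16: vr[G=519416576/57549855 H=5366272/523633] → run G
t=17: vr[G=1976200448/172649565 H=5366272/523633] → run H
t=18: vr[G=1976200448/172649565 H=6385664/523633] → run G
t=19: vr[G=2394151168/172649565 H=6385664/523633] → run H
t=20: vr[G=2394151168/172649565] → run G
t=21: vr[G=937367296/57549855] → run G
t=22: (idle)
t=23: (idle)
t=24: (idle)
t=25: (idle)
t=26: (idle)
t=27: (idle)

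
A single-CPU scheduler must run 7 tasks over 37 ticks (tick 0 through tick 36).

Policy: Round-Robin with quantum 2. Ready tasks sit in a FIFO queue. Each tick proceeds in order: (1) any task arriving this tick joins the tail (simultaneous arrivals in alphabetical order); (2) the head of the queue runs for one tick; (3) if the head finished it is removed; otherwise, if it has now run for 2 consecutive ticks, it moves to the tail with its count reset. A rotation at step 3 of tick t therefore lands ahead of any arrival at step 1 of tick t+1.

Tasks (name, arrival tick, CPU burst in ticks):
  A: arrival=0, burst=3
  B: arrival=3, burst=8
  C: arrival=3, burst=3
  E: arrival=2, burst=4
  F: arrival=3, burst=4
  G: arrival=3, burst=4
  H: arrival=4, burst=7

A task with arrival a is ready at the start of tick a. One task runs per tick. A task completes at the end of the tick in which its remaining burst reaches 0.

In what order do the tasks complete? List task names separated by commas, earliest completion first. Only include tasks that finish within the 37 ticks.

t=0: queue=[A] q_used=0 → run A
t=1: queue=[A] q_used=1 → run A
t=2: queue=[A,E] q_used=0 → run A
t=3: queue=[E,B,C,F,G] q_used=0 → run E
t=4: queue=[E,B,C,F,G,H] q_used=1 → run E
t=5: queue=[B,C,F,G,H,E] q_used=0 → run B
t=6: queue=[B,C,F,G,H,E] q_used=1 → run B
t=7: queue=[C,F,G,H,E,B] q_used=0 → run C
t=8: queue=[C,F,G,H,E,B] q_used=1 → run C
t=9: queue=[F,G,H,E,B,C] q_used=0 → run F
t=10: queue=[F,G,H,E,B,C] q_used=1 → run F
t=11: queue=[G,H,E,B,C,F] q_used=0 → run G
t=12: queue=[G,H,E,B,C,F] q_used=1 → run G
t=13: queue=[H,E,B,C,F,G] q_used=0 → run H
t=14: queue=[H,E,B,C,F,G] q_used=1 → run H
t=15: queue=[E,B,C,F,G,H] q_used=0 → run E
t=16: queue=[E,B,C,F,G,H] q_used=1 → run E
t=17: queue=[B,C,F,G,H] q_used=0 → run B
t=18: queue=[B,C,F,G,H] q_used=1 → run B
t=19: queue=[C,F,G,H,B] q_used=0 → run C
t=20: queue=[F,G,H,B] q_used=0 → run F
t=21: queue=[F,G,H,B] q_used=1 → run F
t=22: queue=[G,H,B] q_used=0 → run G
t=23: queue=[G,H,B] q_used=1 → run G
t=24: queue=[H,B] q_used=0 → run H
t=25: queue=[H,B] q_used=1 → run H
t=26: queue=[B,H] q_used=0 → run B
t=27: queue=[B,H] q_used=1 → run B
t=28: queue=[H,B] q_used=0 → run H
t=29: queue=[H,B] q_used=1 → run H
t=30: queue=[B,H] q_used=0 → run B
t=31: queue=[B,H] q_used=1 → run B
t=32: queue=[H] q_used=0 → run H
t=33: (idle)
t=34: (idle)
t=35: (idle)
t=36: (idle)

completion order = A, E, C, F, G, B, H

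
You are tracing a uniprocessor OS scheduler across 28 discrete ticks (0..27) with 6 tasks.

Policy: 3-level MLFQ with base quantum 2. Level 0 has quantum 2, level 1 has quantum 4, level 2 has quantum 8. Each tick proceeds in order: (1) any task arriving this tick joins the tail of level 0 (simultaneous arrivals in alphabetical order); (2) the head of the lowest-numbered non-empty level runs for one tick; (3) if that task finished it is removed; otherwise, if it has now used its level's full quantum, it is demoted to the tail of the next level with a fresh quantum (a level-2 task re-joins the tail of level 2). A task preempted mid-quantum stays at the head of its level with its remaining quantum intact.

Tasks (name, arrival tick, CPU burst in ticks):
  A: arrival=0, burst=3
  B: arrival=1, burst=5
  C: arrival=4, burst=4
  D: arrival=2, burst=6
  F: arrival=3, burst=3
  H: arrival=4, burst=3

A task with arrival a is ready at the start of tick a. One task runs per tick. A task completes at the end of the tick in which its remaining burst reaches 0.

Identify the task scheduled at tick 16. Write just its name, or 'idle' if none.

t=0: L0/L1/L2 = A/-/- → run A
t=1: L0/L1/L2 = AB/-/- → run A
t=2: L0/L1/L2 = BD/A/- → run B
t=3: L0/L1/L2 = BDF/A/- → run B
t=4: L0/L1/L2 = DFCH/AB/- → run D
t=5: L0/L1/L2 = DFCH/AB/- → run D
t=6: L0/L1/L2 = FCH/ABD/- → run F
t=7: L0/L1/L2 = FCH/ABD/- → run F
t=8: L0/L1/L2 = CH/ABDF/- → run C
t=9: L0/L1/L2 = CH/ABDF/- → run C
t=10: L0/L1/L2 = H/ABDFC/- → run H
t=11: L0/L1/L2 = H/ABDFC/- → run H
t=12: L0/L1/L2 = -/ABDFCH/- → run A
t=13: L0/L1/L2 = -/BDFCH/- → run B
t=14: L0/L1/L2 = -/BDFCH/- → run B
t=15: L0/L1/L2 = -/BDFCH/- → run B
t=16: L0/L1/L2 = -/DFCH/- → run D
t=17: L0/L1/L2 = -/DFCH/- → run D
t=18: L0/L1/L2 = -/DFCH/- → run D
t=19: L0/L1/L2 = -/DFCH/- → run D
t=20: L0/L1/L2 = -/FCH/- → run F
t=21: L0/L1/L2 = -/CH/- → run C
t=22: L0/L1/L2 = -/CH/- → run C
t=23: L0/L1/L2 = -/H/- → run H
t=24: (idle)
t=25: (idle)
t=26: (idle)
t=27: (idle)

running at tick 16 = D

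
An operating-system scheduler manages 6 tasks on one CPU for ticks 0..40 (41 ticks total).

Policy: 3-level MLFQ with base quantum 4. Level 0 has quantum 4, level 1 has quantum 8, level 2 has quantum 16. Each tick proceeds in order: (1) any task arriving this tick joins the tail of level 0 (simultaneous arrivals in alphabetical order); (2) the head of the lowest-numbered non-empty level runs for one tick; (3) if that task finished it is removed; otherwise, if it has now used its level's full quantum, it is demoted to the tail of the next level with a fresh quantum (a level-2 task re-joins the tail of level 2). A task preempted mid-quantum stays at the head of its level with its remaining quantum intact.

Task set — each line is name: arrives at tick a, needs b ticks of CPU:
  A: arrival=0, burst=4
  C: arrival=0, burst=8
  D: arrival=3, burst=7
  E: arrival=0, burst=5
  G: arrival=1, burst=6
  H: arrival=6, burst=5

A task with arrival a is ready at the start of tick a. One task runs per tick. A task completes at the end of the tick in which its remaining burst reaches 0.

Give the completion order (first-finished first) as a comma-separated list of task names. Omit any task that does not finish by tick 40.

completion order = A, C, E, G, D, H

t=0: L0/L1/L2 = ACE/-/- → run A
t=1: L0/L1/L2 = ACEG/-/- → run A
t=2: L0/L1/L2 = ACEG/-/- → run A
t=3: L0/L1/L2 = ACEGD/-/- → run A
t=4: L0/L1/L2 = CEGD/-/- → run C
t=5: L0/L1/L2 = CEGD/-/- → run C
t=6: L0/L1/L2 = CEGDH/-/- → run C
t=7: L0/L1/L2 = CEGDH/-/- → run C
t=8: L0/L1/L2 = EGDH/C/- → run E
t=9: L0/L1/L2 = EGDH/C/- → run E
t=10: L0/L1/L2 = EGDH/C/- → run E
t=11: L0/L1/L2 = EGDH/C/- → run E
t=12: L0/L1/L2 = GDH/CE/- → run G
t=13: L0/L1/L2 = GDH/CE/- → run G
t=14: L0/L1/L2 = GDH/CE/- → run G
t=15: L0/L1/L2 = GDH/CE/- → run G
t=16: L0/L1/L2 = DH/CEG/- → run D
t=17: L0/L1/L2 = DH/CEG/- → run D
t=18: L0/L1/L2 = DH/CEG/- → run D
t=19: L0/L1/L2 = DH/CEG/- → run D
t=20: L0/L1/L2 = H/CEGD/- → run H
t=21: L0/L1/L2 = H/CEGD/- → run H
t=22: L0/L1/L2 = H/CEGD/- → run H
t=23: L0/L1/L2 = H/CEGD/- → run H
t=24: L0/L1/L2 = -/CEGDH/- → run C
t=25: L0/L1/L2 = -/CEGDH/- → run C
t=26: L0/L1/L2 = -/CEGDH/- → run C
t=27: L0/L1/L2 = -/CEGDH/- → run C
t=28: L0/L1/L2 = -/EGDH/- → run E
t=29: L0/L1/L2 = -/GDH/- → run G
t=30: L0/L1/L2 = -/GDH/- → run G
t=31: L0/L1/L2 = -/DH/- → run D
t=32: L0/L1/L2 = -/DH/- → run D
t=33: L0/L1/L2 = -/DH/- → run D
t=34: L0/L1/L2 = -/H/- → run H
t=35: (idle)
t=36: (idle)
t=37: (idle)
t=38: (idle)
t=39: (idle)
t=40: (idle)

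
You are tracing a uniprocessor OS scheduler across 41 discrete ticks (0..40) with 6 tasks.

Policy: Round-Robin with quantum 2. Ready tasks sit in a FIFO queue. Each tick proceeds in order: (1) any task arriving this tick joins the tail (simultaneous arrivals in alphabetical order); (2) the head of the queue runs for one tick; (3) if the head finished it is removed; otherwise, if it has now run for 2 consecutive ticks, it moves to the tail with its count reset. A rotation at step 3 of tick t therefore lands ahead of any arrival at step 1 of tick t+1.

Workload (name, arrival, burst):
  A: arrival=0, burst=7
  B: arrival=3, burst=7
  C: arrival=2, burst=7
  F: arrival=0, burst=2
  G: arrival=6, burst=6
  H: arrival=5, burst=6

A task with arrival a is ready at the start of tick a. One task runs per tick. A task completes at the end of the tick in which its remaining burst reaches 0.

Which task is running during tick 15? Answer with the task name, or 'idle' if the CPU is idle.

t=0: queue=[A,F] q_used=0 → run A
t=1: queue=[A,F] q_used=1 → run A
t=2: queue=[F,A,C] q_used=0 → run F
t=3: queue=[F,A,C,B] q_used=1 → run F
t=4: queue=[A,C,B] q_used=0 → run A
t=5: queue=[A,C,B,H] q_used=1 → run A
t=6: queue=[C,B,H,A,G] q_used=0 → run C
t=7: queue=[C,B,H,A,G] q_used=1 → run C
t=8: queue=[B,H,A,G,C] q_used=0 → run B
t=9: queue=[B,H,A,G,C] q_used=1 → run B
t=10: queue=[H,A,G,C,B] q_used=0 → run H
t=11: queue=[H,A,G,C,B] q_used=1 → run H
t=12: queue=[A,G,C,B,H] q_used=0 → run A
t=13: queue=[A,G,C,B,H] q_used=1 → run A
t=14: queue=[G,C,B,H,A] q_used=0 → run G
t=15: queue=[G,C,B,H,A] q_used=1 → run G
t=16: queue=[C,B,H,A,G] q_used=0 → run C
t=17: queue=[C,B,H,A,G] q_used=1 → run C
t=18: queue=[B,H,A,G,C] q_used=0 → run B
t=19: queue=[B,H,A,G,C] q_used=1 → run B
t=20: queue=[H,A,G,C,B] q_used=0 → run H
t=21: queue=[H,A,G,C,B] q_used=1 → run H
t=22: queue=[A,G,C,B,H] q_used=0 → run A
t=23: queue=[G,C,B,H] q_used=0 → run G
t=24: queue=[G,C,B,H] q_used=1 → run G
t=25: queue=[C,B,H,G] q_used=0 → run C
t=26: queue=[C,B,H,G] q_used=1 → run C
t=27: queue=[B,H,G,C] q_used=0 → run B
t=28: queue=[B,H,G,C] q_used=1 → run B
t=29: queue=[H,G,C,B] q_used=0 → run H
t=30: queue=[H,G,C,B] q_used=1 → run H
t=31: queue=[G,C,B] q_used=0 → run G
t=32: queue=[G,C,B] q_used=1 → run G
t=33: queue=[C,B] q_used=0 → run C
t=34: queue=[B] q_used=0 → run B
t=35: (idle)
t=36: (idle)
t=37: (idle)
t=38: (idle)
t=39: (idle)
t=40: (idle)

running at tick 15 = G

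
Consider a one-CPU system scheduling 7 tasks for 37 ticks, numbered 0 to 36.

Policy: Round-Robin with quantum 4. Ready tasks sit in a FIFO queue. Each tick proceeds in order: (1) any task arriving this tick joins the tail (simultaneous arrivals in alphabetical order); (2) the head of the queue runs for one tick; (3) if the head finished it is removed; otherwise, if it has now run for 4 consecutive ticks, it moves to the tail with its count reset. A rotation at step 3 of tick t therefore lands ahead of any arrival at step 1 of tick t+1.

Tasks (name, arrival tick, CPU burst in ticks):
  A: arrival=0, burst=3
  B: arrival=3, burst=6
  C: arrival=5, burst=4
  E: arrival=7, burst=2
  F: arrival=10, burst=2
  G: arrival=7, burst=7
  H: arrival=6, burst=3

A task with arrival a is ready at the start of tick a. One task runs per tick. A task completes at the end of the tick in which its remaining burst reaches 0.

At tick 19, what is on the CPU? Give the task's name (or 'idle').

running at tick 19 = G

t=0: queue=[A] q_used=0 → run A
t=1: queue=[A] q_used=1 → run A
t=2: queue=[A] q_used=2 → run A
t=3: queue=[B] q_used=0 → run B
t=4: queue=[B] q_used=1 → run B
t=5: queue=[B,C] q_used=2 → run B
t=6: queue=[B,C,H] q_used=3 → run B
t=7: queue=[C,H,B,E,G] q_used=0 → run C
t=8: queue=[C,H,B,E,G] q_used=1 → run C
t=9: queue=[C,H,B,E,G] q_used=2 → run C
t=10: queue=[C,H,B,E,G,F] q_used=3 → run C
t=11: queue=[H,B,E,G,F] q_used=0 → run H
t=12: queue=[H,B,E,G,F] q_used=1 → run H
t=13: queue=[H,B,E,G,F] q_used=2 → run H
t=14: queue=[B,E,G,F] q_used=0 → run B
t=15: queue=[B,E,G,F] q_used=1 → run B
t=16: queue=[E,G,F] q_used=0 → run E
t=17: queue=[E,G,F] q_used=1 → run E
t=18: queue=[G,F] q_used=0 → run G
t=19: queue=[G,F] q_used=1 → run G
t=20: queue=[G,F] q_used=2 → run G
t=21: queue=[G,F] q_used=3 → run G
t=22: queue=[F,G] q_used=0 → run F
t=23: queue=[F,G] q_used=1 → run F
t=24: queue=[G] q_used=0 → run G
t=25: queue=[G] q_used=1 → run G
t=26: queue=[G] q_used=2 → run G
t=27: (idle)
t=28: (idle)
t=29: (idle)
t=30: (idle)
t=31: (idle)
t=32: (idle)
t=33: (idle)
t=34: (idle)
t=35: (idle)
t=36: (idle)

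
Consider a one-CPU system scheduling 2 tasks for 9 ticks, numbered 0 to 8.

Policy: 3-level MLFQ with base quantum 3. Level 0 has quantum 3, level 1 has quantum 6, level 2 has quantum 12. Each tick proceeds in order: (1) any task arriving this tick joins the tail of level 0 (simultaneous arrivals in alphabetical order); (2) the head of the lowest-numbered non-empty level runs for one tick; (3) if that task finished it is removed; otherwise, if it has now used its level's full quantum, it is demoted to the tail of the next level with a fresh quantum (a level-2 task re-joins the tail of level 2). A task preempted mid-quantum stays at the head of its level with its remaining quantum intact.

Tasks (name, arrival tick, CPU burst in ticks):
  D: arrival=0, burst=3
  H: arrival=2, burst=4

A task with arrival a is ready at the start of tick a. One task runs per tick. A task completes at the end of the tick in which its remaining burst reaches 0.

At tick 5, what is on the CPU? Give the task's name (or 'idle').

t=0: L0/L1/L2 = D/-/- → run D
t=1: L0/L1/L2 = D/-/- → run D
t=2: L0/L1/L2 = DH/-/- → run D
t=3: L0/L1/L2 = H/-/- → run H
t=4: L0/L1/L2 = H/-/- → run H
t=5: L0/L1/L2 = H/-/- → run H
t=6: L0/L1/L2 = -/H/- → run H
t=7: (idle)
t=8: (idle)

running at tick 5 = H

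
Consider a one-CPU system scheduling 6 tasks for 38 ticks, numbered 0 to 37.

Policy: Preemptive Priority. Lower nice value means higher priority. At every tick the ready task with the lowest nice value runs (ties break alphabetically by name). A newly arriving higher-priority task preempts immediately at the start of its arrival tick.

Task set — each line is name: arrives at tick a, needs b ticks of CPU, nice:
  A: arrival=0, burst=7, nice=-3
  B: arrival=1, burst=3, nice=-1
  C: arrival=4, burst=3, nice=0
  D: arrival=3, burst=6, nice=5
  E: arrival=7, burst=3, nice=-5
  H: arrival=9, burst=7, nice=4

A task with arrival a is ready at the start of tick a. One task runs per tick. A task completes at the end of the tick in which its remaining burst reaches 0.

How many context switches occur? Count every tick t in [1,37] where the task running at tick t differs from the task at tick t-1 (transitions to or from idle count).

context switches = 6

t=0: ready={A} → run A
t=1: ready={A,B} → run A
t=2: ready={A,B} → run A
t=3: ready={A,B,D} → run A
t=4: ready={A,B,C,D} → run A
t=5: ready={A,B,C,D} → run A
t=6: ready={A,B,C,D} → run A
t=7: ready={B,C,D,E} → run E
t=8: ready={B,C,D,E} → run E
t=9: ready={B,C,D,E,H} → run E
t=10: ready={B,C,D,H} → run B
t=11: ready={B,C,D,H} → run B
t=12: ready={B,C,D,H} → run B
t=13: ready={C,D,H} → run C
t=14: ready={C,D,H} → run C
t=15: ready={C,D,H} → run C
t=16: ready={D,H} → run H
t=17: ready={D,H} → run H
t=18: ready={D,H} → run H
t=19: ready={D,H} → run H
t=20: ready={D,H} → run H
t=21: ready={D,H} → run H
t=22: ready={D,H} → run H
t=23: ready={D} → run D
t=24: ready={D} → run D
t=25: ready={D} → run D
t=26: ready={D} → run D
t=27: ready={D} → run D
t=28: ready={D} → run D
t=29: (idle)
t=30: (idle)
t=31: (idle)
t=32: (idle)
t=33: (idle)
t=34: (idle)
t=35: (idle)
t=36: (idle)
t=37: (idle)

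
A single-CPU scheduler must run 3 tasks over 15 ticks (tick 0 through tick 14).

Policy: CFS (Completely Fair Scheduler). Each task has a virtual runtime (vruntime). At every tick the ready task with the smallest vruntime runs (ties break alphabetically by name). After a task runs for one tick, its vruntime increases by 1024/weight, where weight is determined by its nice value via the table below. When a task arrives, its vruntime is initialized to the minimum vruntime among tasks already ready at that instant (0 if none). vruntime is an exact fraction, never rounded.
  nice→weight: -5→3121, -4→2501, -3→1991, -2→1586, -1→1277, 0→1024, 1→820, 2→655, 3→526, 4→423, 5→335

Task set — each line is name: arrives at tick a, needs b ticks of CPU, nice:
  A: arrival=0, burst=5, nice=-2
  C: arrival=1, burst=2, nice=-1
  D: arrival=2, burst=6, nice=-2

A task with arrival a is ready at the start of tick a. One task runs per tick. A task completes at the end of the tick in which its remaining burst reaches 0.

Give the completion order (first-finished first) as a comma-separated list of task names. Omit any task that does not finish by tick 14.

t=0: vr[A=0] → run A
t=1: vr[A=512/793 C=512/793] → run A
t=2: vr[A=1024/793 C=512/793 D=512/793] → run C
t=3: vr[A=1024/793 C=1465856/1012661 D=512/793] → run D
t=4: vr[A=1024/793 C=1465856/1012661 D=1024/793] → run A
t=5: vr[A=1536/793 C=1465856/1012661 D=1024/793] → run D
t=6: vr[A=1536/793 C=1465856/1012661 D=1536/793] → run C
t=7: vr[A=1536/793 D=1536/793] → run A
t=8: vr[A=2048/793 D=1536/793] → run D
t=9: vr[A=2048/793 D=2048/793] → run A
t=10: vr[D=2048/793] → run D
t=11: vr[D=2560/793] → run D
t=12: vr[D=3072/793] → run D
t=13: (idle)
t=14: (idle)

completion order = C, A, D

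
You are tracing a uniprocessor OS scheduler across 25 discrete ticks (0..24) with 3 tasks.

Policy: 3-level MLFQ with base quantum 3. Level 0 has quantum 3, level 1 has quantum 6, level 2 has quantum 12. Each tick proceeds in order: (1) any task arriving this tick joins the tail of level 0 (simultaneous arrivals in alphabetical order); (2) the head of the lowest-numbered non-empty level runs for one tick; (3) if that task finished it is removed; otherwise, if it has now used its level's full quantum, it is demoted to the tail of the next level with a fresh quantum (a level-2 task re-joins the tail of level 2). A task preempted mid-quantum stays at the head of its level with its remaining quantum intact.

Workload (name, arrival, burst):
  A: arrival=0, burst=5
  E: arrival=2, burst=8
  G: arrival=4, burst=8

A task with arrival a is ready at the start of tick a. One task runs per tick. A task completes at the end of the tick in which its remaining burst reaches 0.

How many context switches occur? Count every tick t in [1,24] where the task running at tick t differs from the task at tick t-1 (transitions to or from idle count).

t=0: L0/L1/L2 = A/-/- → run A
t=1: L0/L1/L2 = A/-/- → run A
t=2: L0/L1/L2 = AE/-/- → run A
t=3: L0/L1/L2 = E/A/- → run E
t=4: L0/L1/L2 = EG/A/- → run E
t=5: L0/L1/L2 = EG/A/- → run E
t=6: L0/L1/L2 = G/AE/- → run G
t=7: L0/L1/L2 = G/AE/- → run G
t=8: L0/L1/L2 = G/AE/- → run G
t=9: L0/L1/L2 = -/AEG/- → run A
t=10: L0/L1/L2 = -/AEG/- → run A
t=11: L0/L1/L2 = -/EG/- → run E
t=12: L0/L1/L2 = -/EG/- → run E
t=13: L0/L1/L2 = -/EG/- → run E
t=14: L0/L1/L2 = -/EG/- → run E
t=15: L0/L1/L2 = -/EG/- → run E
t=16: L0/L1/L2 = -/G/- → run G
t=17: L0/L1/L2 = -/G/- → run G
t=18: L0/L1/L2 = -/G/- → run G
t=19: L0/L1/L2 = -/G/- → run G
t=20: L0/L1/L2 = -/G/- → run G
t=21: (idle)
t=22: (idle)
t=23: (idle)
t=24: (idle)

context switches = 6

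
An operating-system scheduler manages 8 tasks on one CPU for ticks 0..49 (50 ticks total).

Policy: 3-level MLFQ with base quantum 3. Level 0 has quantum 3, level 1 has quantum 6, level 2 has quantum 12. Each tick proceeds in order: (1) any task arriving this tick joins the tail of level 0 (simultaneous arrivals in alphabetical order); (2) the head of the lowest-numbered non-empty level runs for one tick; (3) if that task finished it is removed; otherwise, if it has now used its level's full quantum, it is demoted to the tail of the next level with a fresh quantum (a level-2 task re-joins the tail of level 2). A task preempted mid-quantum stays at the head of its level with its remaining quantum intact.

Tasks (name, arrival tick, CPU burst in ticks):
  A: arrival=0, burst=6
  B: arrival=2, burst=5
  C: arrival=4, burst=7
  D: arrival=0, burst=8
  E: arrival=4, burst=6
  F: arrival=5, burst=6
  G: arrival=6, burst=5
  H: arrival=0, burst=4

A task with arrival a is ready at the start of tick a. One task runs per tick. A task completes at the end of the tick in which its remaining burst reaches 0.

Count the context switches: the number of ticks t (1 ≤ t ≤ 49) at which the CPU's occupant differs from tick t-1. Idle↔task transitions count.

context switches = 16

t=0: L0/L1/L2 = ADH/-/- → run A
t=1: L0/L1/L2 = ADH/-/- → run A
t=2: L0/L1/L2 = ADHB/-/- → run A
t=3: L0/L1/L2 = DHB/A/- → run D
t=4: L0/L1/L2 = DHBCE/A/- → run D
t=5: L0/L1/L2 = DHBCEF/A/- → run D
t=6: L0/L1/L2 = HBCEFG/AD/- → run H
t=7: L0/L1/L2 = HBCEFG/AD/- → run H
t=8: L0/L1/L2 = HBCEFG/AD/- → run H
t=9: L0/L1/L2 = BCEFG/ADH/- → run B
t=10: L0/L1/L2 = BCEFG/ADH/- → run B
t=11: L0/L1/L2 = BCEFG/ADH/- → run B
t=12: L0/L1/L2 = CEFG/ADHB/- → run C
t=13: L0/L1/L2 = CEFG/ADHB/- → run C
t=14: L0/L1/L2 = CEFG/ADHB/- → run C
t=15: L0/L1/L2 = EFG/ADHBC/- → run E
t=16: L0/L1/L2 = EFG/ADHBC/- → run E
t=17: L0/L1/L2 = EFG/ADHBC/- → run E
t=18: L0/L1/L2 = FG/ADHBCE/- → run F
t=19: L0/L1/L2 = FG/ADHBCE/- → run F
t=20: L0/L1/L2 = FG/ADHBCE/- → run F
t=21: L0/L1/L2 = G/ADHBCEF/- → run G
t=22: L0/L1/L2 = G/ADHBCEF/- → run G
t=23: L0/L1/L2 = G/ADHBCEF/- → run G
t=24: L0/L1/L2 = -/ADHBCEFG/- → run A
t=25: L0/L1/L2 = -/ADHBCEFG/- → run A
t=26: L0/L1/L2 = -/ADHBCEFG/- → run A
t=27: L0/L1/L2 = -/DHBCEFG/- → run D
t=28: L0/L1/L2 = -/DHBCEFG/- → run D
t=29: L0/L1/L2 = -/DHBCEFG/- → run D
t=30: L0/L1/L2 = -/DHBCEFG/- → run D
t=31: L0/L1/L2 = -/DHBCEFG/- → run D
t=32: L0/L1/L2 = -/HBCEFG/- → run H
t=33: L0/L1/L2 = -/BCEFG/- → run B
t=34: L0/L1/L2 = -/BCEFG/- → run B
t=35: L0/L1/L2 = -/CEFG/- → run C
t=36: L0/L1/L2 = -/CEFG/- → run C
t=37: L0/L1/L2 = -/CEFG/- → run C
t=38: L0/L1/L2 = -/CEFG/- → run C
t=39: L0/L1/L2 = -/EFG/- → run E
t=40: L0/L1/L2 = -/EFG/- → run E
t=41: L0/L1/L2 = -/EFG/- → run E
t=42: L0/L1/L2 = -/FG/- → run F
t=43: L0/L1/L2 = -/FG/- → run F
t=44: L0/L1/L2 = -/FG/- → run F
t=45: L0/L1/L2 = -/G/- → run G
t=46: L0/L1/L2 = -/G/- → run G
t=47: (idle)
t=48: (idle)
t=49: (idle)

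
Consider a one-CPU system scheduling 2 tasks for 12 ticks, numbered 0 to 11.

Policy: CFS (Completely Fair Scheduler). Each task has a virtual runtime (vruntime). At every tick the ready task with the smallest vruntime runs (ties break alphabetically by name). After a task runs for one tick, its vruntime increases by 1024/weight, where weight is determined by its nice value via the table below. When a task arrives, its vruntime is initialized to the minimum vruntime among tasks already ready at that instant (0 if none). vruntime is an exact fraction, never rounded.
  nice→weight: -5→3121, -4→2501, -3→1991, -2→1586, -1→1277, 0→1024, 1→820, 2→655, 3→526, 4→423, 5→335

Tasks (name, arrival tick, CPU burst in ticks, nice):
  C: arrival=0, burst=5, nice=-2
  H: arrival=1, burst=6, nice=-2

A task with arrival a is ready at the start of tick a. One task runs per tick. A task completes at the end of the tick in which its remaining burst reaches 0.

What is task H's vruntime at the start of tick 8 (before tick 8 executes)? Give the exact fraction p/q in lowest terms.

vruntime(H, start of tick 8) = 2048/793

t=0: vr[C=0] → run C
t=1: vr[C=512/793 H=512/793] → run C
t=2: vr[C=1024/793 H=512/793] → run H
t=3: vr[C=1024/793 H=1024/793] → run C
t=4: vr[C=1536/793 H=1024/793] → run H
t=5: vr[C=1536/793 H=1536/793] → run C
t=6: vr[C=2048/793 H=1536/793] → run H
t=7: vr[C=2048/793 H=2048/793] → run C
t=8: vr[H=2048/793] → run H
t=9: vr[H=2560/793] → run H
t=10: vr[H=3072/793] → run H
t=11: (idle)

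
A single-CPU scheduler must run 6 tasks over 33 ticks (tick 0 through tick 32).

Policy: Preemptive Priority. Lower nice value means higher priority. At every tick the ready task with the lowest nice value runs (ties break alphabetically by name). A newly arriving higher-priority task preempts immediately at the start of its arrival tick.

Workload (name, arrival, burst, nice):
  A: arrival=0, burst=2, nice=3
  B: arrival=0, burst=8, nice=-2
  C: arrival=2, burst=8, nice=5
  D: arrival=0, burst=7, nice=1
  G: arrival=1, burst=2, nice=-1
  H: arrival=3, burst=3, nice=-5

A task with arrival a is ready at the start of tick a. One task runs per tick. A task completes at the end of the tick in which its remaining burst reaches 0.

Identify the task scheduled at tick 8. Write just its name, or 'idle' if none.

t=0: ready={A,B,D} → run B
t=1: ready={A,B,D,G} → run B
t=2: ready={A,B,C,D,G} → run B
t=3: ready={A,B,C,D,G,H} → run H
t=4: ready={A,B,C,D,G,H} → run H
t=5: ready={A,B,C,D,G,H} → run H
t=6: ready={A,B,C,D,G} → run B
t=7: ready={A,B,C,D,G} → run B
t=8: ready={A,B,C,D,G} → run B
t=9: ready={A,B,C,D,G} → run B
t=10: ready={A,B,C,D,G} → run B
t=11: ready={A,C,D,G} → run G
t=12: ready={A,C,D,G} → run G
t=13: ready={A,C,D} → run D
t=14: ready={A,C,D} → run D
t=15: ready={A,C,D} → run D
t=16: ready={A,C,D} → run D
t=17: ready={A,C,D} → run D
t=18: ready={A,C,D} → run D
t=19: ready={A,C,D} → run D
t=20: ready={A,C} → run A
t=21: ready={A,C} → run A
t=22: ready={C} → run C
t=23: ready={C} → run C
t=24: ready={C} → run C
t=25: ready={C} → run C
t=26: ready={C} → run C
t=27: ready={C} → run C
t=28: ready={C} → run C
t=29: ready={C} → run C
t=30: (idle)
t=31: (idle)
t=32: (idle)

running at tick 8 = B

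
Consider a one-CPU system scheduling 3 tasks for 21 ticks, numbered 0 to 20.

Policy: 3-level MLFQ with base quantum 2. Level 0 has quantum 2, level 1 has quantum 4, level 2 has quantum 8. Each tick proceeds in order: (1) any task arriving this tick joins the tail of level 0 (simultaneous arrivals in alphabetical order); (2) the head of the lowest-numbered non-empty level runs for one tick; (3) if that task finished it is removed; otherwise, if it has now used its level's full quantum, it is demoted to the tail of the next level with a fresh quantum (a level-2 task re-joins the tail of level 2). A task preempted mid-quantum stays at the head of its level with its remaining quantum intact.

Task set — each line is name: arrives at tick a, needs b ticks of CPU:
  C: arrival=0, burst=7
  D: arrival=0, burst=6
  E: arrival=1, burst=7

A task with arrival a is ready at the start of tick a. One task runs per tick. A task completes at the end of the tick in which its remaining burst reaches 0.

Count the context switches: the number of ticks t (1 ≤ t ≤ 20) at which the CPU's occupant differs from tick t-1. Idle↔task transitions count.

context switches = 8

t=0: L0/L1/L2 = CD/-/- → run C
t=1: L0/L1/L2 = CDE/-/- → run C
t=2: L0/L1/L2 = DE/C/- → run D
t=3: L0/L1/L2 = DE/C/- → run D
t=4: L0/L1/L2 = E/CD/- → run E
t=5: L0/L1/L2 = E/CD/- → run E
t=6: L0/L1/L2 = -/CDE/- → run C
t=7: L0/L1/L2 = -/CDE/- → run C
t=8: L0/L1/L2 = -/CDE/- → run C
t=9: L0/L1/L2 = -/CDE/- → run C
t=10: L0/L1/L2 = -/DE/C → run D
t=11: L0/L1/L2 = -/DE/C → run D
t=12: L0/L1/L2 = -/DE/C → run D
t=13: L0/L1/L2 = -/DE/C → run D
t=14: L0/L1/L2 = -/E/C → run E
t=15: L0/L1/L2 = -/E/C → run E
t=16: L0/L1/L2 = -/E/C → run E
t=17: L0/L1/L2 = -/E/C → run E
t=18: L0/L1/L2 = -/-/CE → run C
t=19: L0/L1/L2 = -/-/E → run E
t=20: (idle)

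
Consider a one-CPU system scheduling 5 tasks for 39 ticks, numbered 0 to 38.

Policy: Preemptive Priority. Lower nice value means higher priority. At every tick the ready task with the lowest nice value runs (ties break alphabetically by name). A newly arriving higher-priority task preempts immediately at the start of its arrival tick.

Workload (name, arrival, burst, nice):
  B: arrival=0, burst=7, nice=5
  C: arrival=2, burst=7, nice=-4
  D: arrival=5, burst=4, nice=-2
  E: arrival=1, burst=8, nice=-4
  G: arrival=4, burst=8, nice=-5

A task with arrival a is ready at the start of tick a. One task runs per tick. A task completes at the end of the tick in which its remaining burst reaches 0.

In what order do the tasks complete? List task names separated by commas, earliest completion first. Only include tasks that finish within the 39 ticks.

completion order = G, C, E, D, B

t=0: ready={B} → run B
t=1: ready={B,E} → run E
t=2: ready={B,C,E} → run C
t=3: ready={B,C,E} → run C
t=4: ready={B,C,E,G} → run G
t=5: ready={B,C,D,E,G} → run G
t=6: ready={B,C,D,E,G} → run G
t=7: ready={B,C,D,E,G} → run G
t=8: ready={B,C,D,E,G} → run G
t=9: ready={B,C,D,E,G} → run G
t=10: ready={B,C,D,E,G} → run G
t=11: ready={B,C,D,E,G} → run G
t=12: ready={B,C,D,E} → run C
t=13: ready={B,C,D,E} → run C
t=14: ready={B,C,D,E} → run C
t=15: ready={B,C,D,E} → run C
t=16: ready={B,C,D,E} → run C
t=17: ready={B,D,E} → run E
t=18: ready={B,D,E} → run E
t=19: ready={B,D,E} → run E
t=20: ready={B,D,E} → run E
t=21: ready={B,D,E} → run E
t=22: ready={B,D,E} → run E
t=23: ready={B,D,E} → run E
t=24: ready={B,D} → run D
t=25: ready={B,D} → run D
t=26: ready={B,D} → run D
t=27: ready={B,D} → run D
t=28: ready={B} → run B
t=29: ready={B} → run B
t=30: ready={B} → run B
t=31: ready={B} → run B
t=32: ready={B} → run B
t=33: ready={B} → run B
t=34: (idle)
t=35: (idle)
t=36: (idle)
t=37: (idle)
t=38: (idle)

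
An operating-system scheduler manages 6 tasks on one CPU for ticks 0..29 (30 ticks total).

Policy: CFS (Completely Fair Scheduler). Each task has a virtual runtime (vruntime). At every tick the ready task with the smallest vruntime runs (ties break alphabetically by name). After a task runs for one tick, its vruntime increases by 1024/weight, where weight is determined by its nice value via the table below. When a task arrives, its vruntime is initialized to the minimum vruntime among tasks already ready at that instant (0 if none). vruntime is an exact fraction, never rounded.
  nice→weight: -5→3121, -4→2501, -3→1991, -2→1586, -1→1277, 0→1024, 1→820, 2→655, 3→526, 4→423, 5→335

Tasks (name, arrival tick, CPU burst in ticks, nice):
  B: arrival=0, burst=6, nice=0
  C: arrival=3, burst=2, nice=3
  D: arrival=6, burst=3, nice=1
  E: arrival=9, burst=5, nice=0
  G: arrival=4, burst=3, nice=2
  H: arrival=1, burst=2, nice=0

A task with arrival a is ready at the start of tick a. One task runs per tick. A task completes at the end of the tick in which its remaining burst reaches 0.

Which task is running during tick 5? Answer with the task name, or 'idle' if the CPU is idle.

t=0: vr[B=0] → run B
t=1: vr[B=1 H=1] → run B
t=2: vr[B=2 H=1] → run H
t=3: vr[B=2 C=2 H=2] → run B
t=4: vr[B=3 C=2 G=2 H=2] → run C
t=5: vr[B=3 C=1038/263 G=2 H=2] → run G
t=6: vr[B=3 C=1038/263 D=2 G=2334/655 H=2] → run D
t=7: vr[B=3 C=1038/263 D=666/205 G=2334/655 H=2] → run H
t=8: vr[B=3 C=1038/263 D=666/205 G=2334/655] → run B
t=9: vr[B=4 C=1038/263 D=666/205 E=666/205 G=2334/655] → run D
t=10: vr[B=4 C=1038/263 D=922/205 E=666/205 G=2334/655] → run E
t=11: vr[B=4 C=1038/263 D=922/205 E=871/205 G=2334/655] → run G
t=12: vr[B=4 C=1038/263 D=922/205 E=871/205 G=3358/655] → run C
t=13: vr[B=4 D=922/205 E=871/205 G=3358/655] → run B
t=14: vr[B=5 D=922/205 E=871/205 G=3358/655] → run E
t=15: vr[B=5 D=922/205 E=1076/205 G=3358/655] → run D
t=16: vr[B=5 E=1076/205 G=3358/655] → run B
t=17: vr[E=1076/205 G=3358/655] → run G
t=18: vr[E=1076/205] → run E
t=19: vr[E=1281/205] → run E
t=20: vr[E=1486/205] → run E
t=21: (idle)
t=22: (idle)
t=23: (idle)
t=24: (idle)
t=25: (idle)
t=26: (idle)
t=27: (idle)
t=28: (idle)
t=29: (idle)

running at tick 5 = G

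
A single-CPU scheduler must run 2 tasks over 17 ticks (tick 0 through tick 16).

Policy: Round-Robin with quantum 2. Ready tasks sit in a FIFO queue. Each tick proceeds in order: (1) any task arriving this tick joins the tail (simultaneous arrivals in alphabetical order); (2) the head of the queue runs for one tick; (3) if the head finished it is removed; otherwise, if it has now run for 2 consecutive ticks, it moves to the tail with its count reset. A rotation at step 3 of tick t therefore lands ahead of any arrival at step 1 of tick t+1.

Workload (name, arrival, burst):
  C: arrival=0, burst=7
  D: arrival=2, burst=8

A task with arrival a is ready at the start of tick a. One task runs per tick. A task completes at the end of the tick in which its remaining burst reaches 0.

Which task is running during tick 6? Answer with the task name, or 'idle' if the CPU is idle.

running at tick 6 = C

t=0: queue=[C] q_used=0 → run C
t=1: queue=[C] q_used=1 → run C
t=2: queue=[C,D] q_used=0 → run C
t=3: queue=[C,D] q_used=1 → run C
t=4: queue=[D,C] q_used=0 → run D
t=5: queue=[D,C] q_used=1 → run D
t=6: queue=[C,D] q_used=0 → run C
t=7: queue=[C,D] q_used=1 → run C
t=8: queue=[D,C] q_used=0 → run D
t=9: queue=[D,C] q_used=1 → run D
t=10: queue=[C,D] q_used=0 → run C
t=11: queue=[D] q_used=0 → run D
t=12: queue=[D] q_used=1 → run D
t=13: queue=[D] q_used=0 → run D
t=14: queue=[D] q_used=1 → run D
t=15: (idle)
t=16: (idle)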